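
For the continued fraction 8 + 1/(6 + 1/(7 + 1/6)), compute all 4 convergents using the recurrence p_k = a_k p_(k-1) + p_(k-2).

Using the convergent recurrence p_i = a_i*p_{i-1} + p_{i-2}, q_i = a_i*q_{i-1} + q_{i-2} with p_{-2}=0, p_{-1}=1, q_{-2}=1, q_{-1}=0:
  i=0: a_0=8, p_0 = 8*1 + 0 = 8, q_0 = 8*0 + 1 = 1.
  i=1: a_1=6, p_1 = 6*8 + 1 = 49, q_1 = 6*1 + 0 = 6.
  i=2: a_2=7, p_2 = 7*49 + 8 = 351, q_2 = 7*6 + 1 = 43.
  i=3: a_3=6, p_3 = 6*351 + 49 = 2155, q_3 = 6*43 + 6 = 264.

8/1, 49/6, 351/43, 2155/264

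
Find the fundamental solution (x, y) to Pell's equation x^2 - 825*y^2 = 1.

(x, y) = (48599, 1692)

First expand sqrt(825) as a continued fraction. With x_i = (sqrt(825) + m_i)/d_i and (m_0, d_0) = (0, 1): a_0 = floor(sqrt(825)) = 28, since 28^2 = 784 <= 825 < 841 = 29^2.
Iterate m_{i+1} = d_i*a_i - m_i, d_{i+1} = (825 - m_{i+1}^2)/d_i, a_{i+1} = floor((a_0 + m_{i+1})/d_{i+1}):
  m_1 = 1*28 - 0 = 28, d_1 = (825 - 28^2)/1 = 41/1 = 41, a_1 = floor((28 + 28)/41) = 1.
  m_2 = 41*1 - 28 = 13, d_2 = (825 - 13^2)/41 = 656/41 = 16, a_2 = floor((28 + 13)/16) = 2.
  m_3 = 16*2 - 13 = 19, d_3 = (825 - 19^2)/16 = 464/16 = 29, a_3 = floor((28 + 19)/29) = 1.
  m_4 = 29*1 - 19 = 10, d_4 = (825 - 10^2)/29 = 725/29 = 25, a_4 = floor((28 + 10)/25) = 1.
  m_5 = 25*1 - 10 = 15, d_5 = (825 - 15^2)/25 = 600/25 = 24, a_5 = floor((28 + 15)/24) = 1.
  m_6 = 24*1 - 15 = 9, d_6 = (825 - 9^2)/24 = 744/24 = 31, a_6 = floor((28 + 9)/31) = 1.
  m_7 = 31*1 - 9 = 22, d_7 = (825 - 22^2)/31 = 341/31 = 11, a_7 = floor((28 + 22)/11) = 4.
  m_8 = 11*4 - 22 = 22, d_8 = (825 - 22^2)/11 = 341/11 = 31, a_8 = floor((28 + 22)/31) = 1.
  m_9 = 31*1 - 22 = 9, d_9 = (825 - 9^2)/31 = 744/31 = 24, a_9 = floor((28 + 9)/24) = 1.
  m_10 = 24*1 - 9 = 15, d_10 = (825 - 15^2)/24 = 600/24 = 25, a_10 = floor((28 + 15)/25) = 1.
  m_11 = 25*1 - 15 = 10, d_11 = (825 - 10^2)/25 = 725/25 = 29, a_11 = floor((28 + 10)/29) = 1.
  m_12 = 29*1 - 10 = 19, d_12 = (825 - 19^2)/29 = 464/29 = 16, a_12 = floor((28 + 19)/16) = 2.
  m_13 = 16*2 - 19 = 13, d_13 = (825 - 13^2)/16 = 656/16 = 41, a_13 = floor((28 + 13)/41) = 1.
  m_14 = 41*1 - 13 = 28, d_14 = (825 - 28^2)/41 = 41/41 = 1, a_14 = floor((28 + 28)/1) = 56.
  m_15 = 1*56 - 28 = 28, d_15 = (825 - 28^2)/1 = 41/1 = 41: (m_15, d_15) = (m_1, d_1) = (28, 41), so from here the quotients repeat a_1, ..., a_14; the period length is 14.
So sqrt(825) = [28; (1, 2, 1, 1, 1, 1, 4, 1, 1, 1, 1, 2, 1, 56)] with period length k = 14.
k is even, so the fundamental solution of x^2 - 825y^2 = 1 is (p_{k-1}, q_{k-1}) = (p_13, q_13); compute convergents through index 13.
Convergents (p_i = a_i*p_{i-1} + p_{i-2}, q_i = a_i*q_{i-1} + q_{i-2} with p_{-2}=0, p_{-1}=1, q_{-2}=1, q_{-1}=0):
  i=0: a_0=28, p_0 = 28*1 + 0 = 28, q_0 = 28*0 + 1 = 1.
  i=1: a_1=1, p_1 = 1*28 + 1 = 29, q_1 = 1*1 + 0 = 1.
  i=2: a_2=2, p_2 = 2*29 + 28 = 86, q_2 = 2*1 + 1 = 3.
  i=3: a_3=1, p_3 = 1*86 + 29 = 115, q_3 = 1*3 + 1 = 4.
  i=4: a_4=1, p_4 = 1*115 + 86 = 201, q_4 = 1*4 + 3 = 7.
  i=5: a_5=1, p_5 = 1*201 + 115 = 316, q_5 = 1*7 + 4 = 11.
  i=6: a_6=1, p_6 = 1*316 + 201 = 517, q_6 = 1*11 + 7 = 18.
  i=7: a_7=4, p_7 = 4*517 + 316 = 2384, q_7 = 4*18 + 11 = 83.
  i=8: a_8=1, p_8 = 1*2384 + 517 = 2901, q_8 = 1*83 + 18 = 101.
  i=9: a_9=1, p_9 = 1*2901 + 2384 = 5285, q_9 = 1*101 + 83 = 184.
  i=10: a_10=1, p_10 = 1*5285 + 2901 = 8186, q_10 = 1*184 + 101 = 285.
  i=11: a_11=1, p_11 = 1*8186 + 5285 = 13471, q_11 = 1*285 + 184 = 469.
  i=12: a_12=2, p_12 = 2*13471 + 8186 = 35128, q_12 = 2*469 + 285 = 1223.
  i=13: a_13=1, p_13 = 1*35128 + 13471 = 48599, q_13 = 1*1223 + 469 = 1692.
Check: 48599^2 - 825*1692^2 = 2361862801 - 2361862800 = 1, so (x, y) = (48599, 1692) solves the equation, and by the theorem it is the least positive solution.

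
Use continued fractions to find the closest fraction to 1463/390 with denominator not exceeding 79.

15/4

Expand x = 1463/390 as a continued fraction with the Euclidean algorithm:
  1463 = 3*390 + 293, so a_0 = 3.
  390 = 1*293 + 97, so a_1 = 1.
  293 = 3*97 + 2, so a_2 = 3.
  97 = 48*2 + 1, so a_3 = 48.
  2 = 2*1 + 0, so a_4 = 2.
so x = [3; 1, 3, 48, 2].
Convergents (p_i = a_i*p_{i-1} + p_{i-2}, q_i = a_i*q_{i-1} + q_{i-2} with p_{-2}=0, p_{-1}=1, q_{-2}=1, q_{-1}=0), until the denominator exceeds 79:
  i=0: a_0=3, p_0 = 3*1 + 0 = 3, q_0 = 3*0 + 1 = 1.
  i=1: a_1=1, p_1 = 1*3 + 1 = 4, q_1 = 1*1 + 0 = 1.
  i=2: a_2=3, p_2 = 3*4 + 3 = 15, q_2 = 3*1 + 1 = 4.
  i=3: a_3=48, p_3 = 48*15 + 4 = 724, q_3 = 48*4 + 1 = 193.
q_3 = 193 > 79, so the last convergent with denominator <= 79 is p_2/q_2 = 15/4.
The closest fraction with denominator <= 79 is either p_2/q_2 or the intermediate fraction (k*p_2 + p_1)/(k*q_2 + q_1) with the largest k >= 1 whose denominator stays <= 79; these approach x as k grows, and every other convergent or intermediate fraction in range is farther away.
Largest k: floor((79 - q_1)/q_2) = floor((79 - 1)/4) = 19.
That gives (19*15 + 4)/(19*4 + 1) = 289/77.
Compare the errors: |x - 15/4| = |1463*4 - 15*390|/(390*4) = 2/1560, and |x - 289/77| = |1463*77 - 289*390|/(390*77) = 59/30030.
Cross-multiplying, 2*30030 = 60060 < 92040 = 59*1560, so 2/1560 is smaller: the convergent 15/4 is closer to x than 289/77.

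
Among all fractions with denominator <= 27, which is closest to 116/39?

80/27

Expand x = 116/39 as a continued fraction with the Euclidean algorithm:
  116 = 2*39 + 38, so a_0 = 2.
  39 = 1*38 + 1, so a_1 = 1.
  38 = 38*1 + 0, so a_2 = 38.
so x = [2; 1, 38].
Convergents (p_i = a_i*p_{i-1} + p_{i-2}, q_i = a_i*q_{i-1} + q_{i-2} with p_{-2}=0, p_{-1}=1, q_{-2}=1, q_{-1}=0), until the denominator exceeds 27:
  i=0: a_0=2, p_0 = 2*1 + 0 = 2, q_0 = 2*0 + 1 = 1.
  i=1: a_1=1, p_1 = 1*2 + 1 = 3, q_1 = 1*1 + 0 = 1.
  i=2: a_2=38, p_2 = 38*3 + 2 = 116, q_2 = 38*1 + 1 = 39.
q_2 = 39 > 27, so the last convergent with denominator <= 27 is p_1/q_1 = 3/1.
The closest fraction with denominator <= 27 is either p_1/q_1 or the intermediate fraction (k*p_1 + p_0)/(k*q_1 + q_0) with the largest k >= 1 whose denominator stays <= 27; these approach x as k grows, and every other convergent or intermediate fraction in range is farther away.
Largest k: floor((27 - q_0)/q_1) = floor((27 - 1)/1) = 26.
That gives (26*3 + 2)/(26*1 + 1) = 80/27.
Compare the errors: |x - 3/1| = |116*1 - 3*39|/(39*1) = 1/39, and |x - 80/27| = |116*27 - 80*39|/(39*27) = 12/1053.
Cross-multiplying, 12*39 = 468 < 1053 = 1*1053, so 12/1053 is smaller: the intermediate fraction 80/27 is closer to x than 3/1.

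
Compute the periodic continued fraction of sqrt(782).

Write x_i = (sqrt(782) + m_i)/d_i with (m_0, d_0) = (0, 1). a_0 = floor(sqrt(782)) = 27, since 27^2 = 729 <= 782 < 784 = 28^2.
Iterate m_{i+1} = d_i*a_i - m_i, d_{i+1} = (782 - m_{i+1}^2)/d_i, a_{i+1} = floor((a_0 + m_{i+1})/d_{i+1}):
  m_1 = 1*27 - 0 = 27, d_1 = (782 - 27^2)/1 = 53/1 = 53, a_1 = floor((27 + 27)/53) = 1.
  m_2 = 53*1 - 27 = 26, d_2 = (782 - 26^2)/53 = 106/53 = 2, a_2 = floor((27 + 26)/2) = 26.
  m_3 = 2*26 - 26 = 26, d_3 = (782 - 26^2)/2 = 106/2 = 53, a_3 = floor((27 + 26)/53) = 1.
  m_4 = 53*1 - 26 = 27, d_4 = (782 - 27^2)/53 = 53/53 = 1, a_4 = floor((27 + 27)/1) = 54.
  m_5 = 1*54 - 27 = 27, d_5 = (782 - 27^2)/1 = 53/1 = 53: (m_5, d_5) = (m_1, d_1) = (27, 53), so from here the quotients repeat a_1, ..., a_4; the period length is 4.
Hence the expansion of sqrt(782) is a_0 = 27 followed by the repeating block 1, 26, 1, 54 (period 4).

[27; (1, 26, 1, 54)]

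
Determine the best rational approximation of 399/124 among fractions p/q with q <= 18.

45/14

Expand x = 399/124 as a continued fraction with the Euclidean algorithm:
  399 = 3*124 + 27, so a_0 = 3.
  124 = 4*27 + 16, so a_1 = 4.
  27 = 1*16 + 11, so a_2 = 1.
  16 = 1*11 + 5, so a_3 = 1.
  11 = 2*5 + 1, so a_4 = 2.
  5 = 5*1 + 0, so a_5 = 5.
so x = [3; 4, 1, 1, 2, 5].
Convergents (p_i = a_i*p_{i-1} + p_{i-2}, q_i = a_i*q_{i-1} + q_{i-2} with p_{-2}=0, p_{-1}=1, q_{-2}=1, q_{-1}=0), until the denominator exceeds 18:
  i=0: a_0=3, p_0 = 3*1 + 0 = 3, q_0 = 3*0 + 1 = 1.
  i=1: a_1=4, p_1 = 4*3 + 1 = 13, q_1 = 4*1 + 0 = 4.
  i=2: a_2=1, p_2 = 1*13 + 3 = 16, q_2 = 1*4 + 1 = 5.
  i=3: a_3=1, p_3 = 1*16 + 13 = 29, q_3 = 1*5 + 4 = 9.
  i=4: a_4=2, p_4 = 2*29 + 16 = 74, q_4 = 2*9 + 5 = 23.
q_4 = 23 > 18, so the last convergent with denominator <= 18 is p_3/q_3 = 29/9.
The closest fraction with denominator <= 18 is either p_3/q_3 or the intermediate fraction (k*p_3 + p_2)/(k*q_3 + q_2) with the largest k >= 1 whose denominator stays <= 18; these approach x as k grows, and every other convergent or intermediate fraction in range is farther away.
Largest k: floor((18 - q_2)/q_3) = floor((18 - 5)/9) = 1.
That gives (1*29 + 16)/(1*9 + 5) = 45/14.
Compare the errors: |x - 29/9| = |399*9 - 29*124|/(124*9) = 5/1116, and |x - 45/14| = |399*14 - 45*124|/(124*14) = 6/1736.
Cross-multiplying, 6*1116 = 6696 < 8680 = 5*1736, so 6/1736 is smaller: the intermediate fraction 45/14 is closer to x than 29/9.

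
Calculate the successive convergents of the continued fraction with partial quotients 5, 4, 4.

5/1, 21/4, 89/17

Using the convergent recurrence p_i = a_i*p_{i-1} + p_{i-2}, q_i = a_i*q_{i-1} + q_{i-2} with p_{-2}=0, p_{-1}=1, q_{-2}=1, q_{-1}=0:
  i=0: a_0=5, p_0 = 5*1 + 0 = 5, q_0 = 5*0 + 1 = 1.
  i=1: a_1=4, p_1 = 4*5 + 1 = 21, q_1 = 4*1 + 0 = 4.
  i=2: a_2=4, p_2 = 4*21 + 5 = 89, q_2 = 4*4 + 1 = 17.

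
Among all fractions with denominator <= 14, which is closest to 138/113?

Expand x = 138/113 as a continued fraction with the Euclidean algorithm:
  138 = 1*113 + 25, so a_0 = 1.
  113 = 4*25 + 13, so a_1 = 4.
  25 = 1*13 + 12, so a_2 = 1.
  13 = 1*12 + 1, so a_3 = 1.
  12 = 12*1 + 0, so a_4 = 12.
so x = [1; 4, 1, 1, 12].
Convergents (p_i = a_i*p_{i-1} + p_{i-2}, q_i = a_i*q_{i-1} + q_{i-2} with p_{-2}=0, p_{-1}=1, q_{-2}=1, q_{-1}=0), until the denominator exceeds 14:
  i=0: a_0=1, p_0 = 1*1 + 0 = 1, q_0 = 1*0 + 1 = 1.
  i=1: a_1=4, p_1 = 4*1 + 1 = 5, q_1 = 4*1 + 0 = 4.
  i=2: a_2=1, p_2 = 1*5 + 1 = 6, q_2 = 1*4 + 1 = 5.
  i=3: a_3=1, p_3 = 1*6 + 5 = 11, q_3 = 1*5 + 4 = 9.
  i=4: a_4=12, p_4 = 12*11 + 6 = 138, q_4 = 12*9 + 5 = 113.
q_4 = 113 > 14, so the last convergent with denominator <= 14 is p_3/q_3 = 11/9.
The closest fraction with denominator <= 14 is either p_3/q_3 or the intermediate fraction (k*p_3 + p_2)/(k*q_3 + q_2) with the largest k >= 1 whose denominator stays <= 14; these approach x as k grows, and every other convergent or intermediate fraction in range is farther away.
Largest k: floor((14 - q_2)/q_3) = floor((14 - 5)/9) = 1.
That gives (1*11 + 6)/(1*9 + 5) = 17/14.
Compare the errors: |x - 11/9| = |138*9 - 11*113|/(113*9) = 1/1017, and |x - 17/14| = |138*14 - 17*113|/(113*14) = 11/1582.
Cross-multiplying, 1*1582 = 1582 < 11187 = 11*1017, so 1/1017 is smaller: the convergent 11/9 is closer to x than 17/14.

11/9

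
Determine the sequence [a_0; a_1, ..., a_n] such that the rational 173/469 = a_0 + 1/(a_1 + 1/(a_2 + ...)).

[0; 2, 1, 2, 2, 5, 1, 3]

Run the Euclidean algorithm on 173 and 469; the successive quotients are the partial quotients a_0, a_1, ... (each step inverts the fractional part left over by the previous one):
  173 = 0*469 + 173, so a_0 = 0.
  469 = 2*173 + 123, so a_1 = 2.
  173 = 1*123 + 50, so a_2 = 1.
  123 = 2*50 + 23, so a_3 = 2.
  50 = 2*23 + 4, so a_4 = 2.
  23 = 5*4 + 3, so a_5 = 5.
  4 = 1*3 + 1, so a_6 = 1.
  3 = 3*1 + 0, so a_7 = 3.
The remainder reaches 0 after 8 divisions, so the expansion has 8 partial quotients, read off in order.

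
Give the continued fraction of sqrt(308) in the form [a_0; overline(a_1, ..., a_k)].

[17; overline(1, 1, 4, 1, 1, 34)]

Write x_i = (sqrt(308) + m_i)/d_i with (m_0, d_0) = (0, 1). a_0 = floor(sqrt(308)) = 17, since 17^2 = 289 <= 308 < 324 = 18^2.
Iterate m_{i+1} = d_i*a_i - m_i, d_{i+1} = (308 - m_{i+1}^2)/d_i, a_{i+1} = floor((a_0 + m_{i+1})/d_{i+1}):
  m_1 = 1*17 - 0 = 17, d_1 = (308 - 17^2)/1 = 19/1 = 19, a_1 = floor((17 + 17)/19) = 1.
  m_2 = 19*1 - 17 = 2, d_2 = (308 - 2^2)/19 = 304/19 = 16, a_2 = floor((17 + 2)/16) = 1.
  m_3 = 16*1 - 2 = 14, d_3 = (308 - 14^2)/16 = 112/16 = 7, a_3 = floor((17 + 14)/7) = 4.
  m_4 = 7*4 - 14 = 14, d_4 = (308 - 14^2)/7 = 112/7 = 16, a_4 = floor((17 + 14)/16) = 1.
  m_5 = 16*1 - 14 = 2, d_5 = (308 - 2^2)/16 = 304/16 = 19, a_5 = floor((17 + 2)/19) = 1.
  m_6 = 19*1 - 2 = 17, d_6 = (308 - 17^2)/19 = 19/19 = 1, a_6 = floor((17 + 17)/1) = 34.
  m_7 = 1*34 - 17 = 17, d_7 = (308 - 17^2)/1 = 19/1 = 19: (m_7, d_7) = (m_1, d_1) = (17, 19), so from here the quotients repeat a_1, ..., a_6; the period length is 6.
Hence the expansion of sqrt(308) is a_0 = 17 followed by the repeating block 1, 1, 4, 1, 1, 34 (period 6).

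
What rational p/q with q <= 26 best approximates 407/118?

Expand x = 407/118 as a continued fraction with the Euclidean algorithm:
  407 = 3*118 + 53, so a_0 = 3.
  118 = 2*53 + 12, so a_1 = 2.
  53 = 4*12 + 5, so a_2 = 4.
  12 = 2*5 + 2, so a_3 = 2.
  5 = 2*2 + 1, so a_4 = 2.
  2 = 2*1 + 0, so a_5 = 2.
so x = [3; 2, 4, 2, 2, 2].
Convergents (p_i = a_i*p_{i-1} + p_{i-2}, q_i = a_i*q_{i-1} + q_{i-2} with p_{-2}=0, p_{-1}=1, q_{-2}=1, q_{-1}=0), until the denominator exceeds 26:
  i=0: a_0=3, p_0 = 3*1 + 0 = 3, q_0 = 3*0 + 1 = 1.
  i=1: a_1=2, p_1 = 2*3 + 1 = 7, q_1 = 2*1 + 0 = 2.
  i=2: a_2=4, p_2 = 4*7 + 3 = 31, q_2 = 4*2 + 1 = 9.
  i=3: a_3=2, p_3 = 2*31 + 7 = 69, q_3 = 2*9 + 2 = 20.
  i=4: a_4=2, p_4 = 2*69 + 31 = 169, q_4 = 2*20 + 9 = 49.
q_4 = 49 > 26, so the last convergent with denominator <= 26 is p_3/q_3 = 69/20.
The closest fraction with denominator <= 26 is either p_3/q_3 or the intermediate fraction (k*p_3 + p_2)/(k*q_3 + q_2) with the largest k >= 1 whose denominator stays <= 26; these approach x as k grows, and every other convergent or intermediate fraction in range is farther away.
Largest k: floor((26 - q_2)/q_3) = floor((26 - 9)/20) = 0.
Since k = 0, no intermediate fraction beyond p_3/q_3 has denominator <= 26, so the convergent 69/20 is the closest (its error is |407*20 - 69*118|/(118*20) = 2/2360).

69/20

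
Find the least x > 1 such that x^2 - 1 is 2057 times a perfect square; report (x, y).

First expand sqrt(2057) as a continued fraction. With x_i = (sqrt(2057) + m_i)/d_i and (m_0, d_0) = (0, 1): a_0 = floor(sqrt(2057)) = 45, since 45^2 = 2025 <= 2057 < 2116 = 46^2.
Iterate m_{i+1} = d_i*a_i - m_i, d_{i+1} = (2057 - m_{i+1}^2)/d_i, a_{i+1} = floor((a_0 + m_{i+1})/d_{i+1}):
  m_1 = 1*45 - 0 = 45, d_1 = (2057 - 45^2)/1 = 32/1 = 32, a_1 = floor((45 + 45)/32) = 2.
  m_2 = 32*2 - 45 = 19, d_2 = (2057 - 19^2)/32 = 1696/32 = 53, a_2 = floor((45 + 19)/53) = 1.
  m_3 = 53*1 - 19 = 34, d_3 = (2057 - 34^2)/53 = 901/53 = 17, a_3 = floor((45 + 34)/17) = 4.
  m_4 = 17*4 - 34 = 34, d_4 = (2057 - 34^2)/17 = 901/17 = 53, a_4 = floor((45 + 34)/53) = 1.
  m_5 = 53*1 - 34 = 19, d_5 = (2057 - 19^2)/53 = 1696/53 = 32, a_5 = floor((45 + 19)/32) = 2.
  m_6 = 32*2 - 19 = 45, d_6 = (2057 - 45^2)/32 = 32/32 = 1, a_6 = floor((45 + 45)/1) = 90.
  m_7 = 1*90 - 45 = 45, d_7 = (2057 - 45^2)/1 = 32/1 = 32: (m_7, d_7) = (m_1, d_1) = (45, 32), so from here the quotients repeat a_1, ..., a_6; the period length is 6.
So sqrt(2057) = [45; (2, 1, 4, 1, 2, 90)] with period length k = 6.
k is even, so the fundamental solution of x^2 - 2057y^2 = 1 is (p_{k-1}, q_{k-1}) = (p_5, q_5); compute convergents through index 5.
Convergents (p_i = a_i*p_{i-1} + p_{i-2}, q_i = a_i*q_{i-1} + q_{i-2} with p_{-2}=0, p_{-1}=1, q_{-2}=1, q_{-1}=0):
  i=0: a_0=45, p_0 = 45*1 + 0 = 45, q_0 = 45*0 + 1 = 1.
  i=1: a_1=2, p_1 = 2*45 + 1 = 91, q_1 = 2*1 + 0 = 2.
  i=2: a_2=1, p_2 = 1*91 + 45 = 136, q_2 = 1*2 + 1 = 3.
  i=3: a_3=4, p_3 = 4*136 + 91 = 635, q_3 = 4*3 + 2 = 14.
  i=4: a_4=1, p_4 = 1*635 + 136 = 771, q_4 = 1*14 + 3 = 17.
  i=5: a_5=2, p_5 = 2*771 + 635 = 2177, q_5 = 2*17 + 14 = 48.
Check: 2177^2 - 2057*48^2 = 4739329 - 4739328 = 1, so (x, y) = (2177, 48) solves the equation, and by the theorem it is the least positive solution.

(x, y) = (2177, 48)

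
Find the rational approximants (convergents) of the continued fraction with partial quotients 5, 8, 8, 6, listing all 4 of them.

Using the convergent recurrence p_i = a_i*p_{i-1} + p_{i-2}, q_i = a_i*q_{i-1} + q_{i-2} with p_{-2}=0, p_{-1}=1, q_{-2}=1, q_{-1}=0:
  i=0: a_0=5, p_0 = 5*1 + 0 = 5, q_0 = 5*0 + 1 = 1.
  i=1: a_1=8, p_1 = 8*5 + 1 = 41, q_1 = 8*1 + 0 = 8.
  i=2: a_2=8, p_2 = 8*41 + 5 = 333, q_2 = 8*8 + 1 = 65.
  i=3: a_3=6, p_3 = 6*333 + 41 = 2039, q_3 = 6*65 + 8 = 398.

5/1, 41/8, 333/65, 2039/398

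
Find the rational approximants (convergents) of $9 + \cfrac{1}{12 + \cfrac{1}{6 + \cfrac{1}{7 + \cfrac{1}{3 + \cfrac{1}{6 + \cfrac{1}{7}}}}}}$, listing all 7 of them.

9/1, 109/12, 663/73, 4750/523, 14913/1642, 94228/10375, 674509/74267

Using the convergent recurrence p_i = a_i*p_{i-1} + p_{i-2}, q_i = a_i*q_{i-1} + q_{i-2} with p_{-2}=0, p_{-1}=1, q_{-2}=1, q_{-1}=0:
  i=0: a_0=9, p_0 = 9*1 + 0 = 9, q_0 = 9*0 + 1 = 1.
  i=1: a_1=12, p_1 = 12*9 + 1 = 109, q_1 = 12*1 + 0 = 12.
  i=2: a_2=6, p_2 = 6*109 + 9 = 663, q_2 = 6*12 + 1 = 73.
  i=3: a_3=7, p_3 = 7*663 + 109 = 4750, q_3 = 7*73 + 12 = 523.
  i=4: a_4=3, p_4 = 3*4750 + 663 = 14913, q_4 = 3*523 + 73 = 1642.
  i=5: a_5=6, p_5 = 6*14913 + 4750 = 94228, q_5 = 6*1642 + 523 = 10375.
  i=6: a_6=7, p_6 = 7*94228 + 14913 = 674509, q_6 = 7*10375 + 1642 = 74267.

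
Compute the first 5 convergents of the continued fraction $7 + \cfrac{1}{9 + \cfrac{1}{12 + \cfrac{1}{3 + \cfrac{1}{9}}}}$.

7/1, 64/9, 775/109, 2389/336, 22276/3133

Using the convergent recurrence p_i = a_i*p_{i-1} + p_{i-2}, q_i = a_i*q_{i-1} + q_{i-2} with p_{-2}=0, p_{-1}=1, q_{-2}=1, q_{-1}=0:
  i=0: a_0=7, p_0 = 7*1 + 0 = 7, q_0 = 7*0 + 1 = 1.
  i=1: a_1=9, p_1 = 9*7 + 1 = 64, q_1 = 9*1 + 0 = 9.
  i=2: a_2=12, p_2 = 12*64 + 7 = 775, q_2 = 12*9 + 1 = 109.
  i=3: a_3=3, p_3 = 3*775 + 64 = 2389, q_3 = 3*109 + 9 = 336.
  i=4: a_4=9, p_4 = 9*2389 + 775 = 22276, q_4 = 9*336 + 109 = 3133.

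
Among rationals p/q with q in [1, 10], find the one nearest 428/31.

69/5

Expand x = 428/31 as a continued fraction with the Euclidean algorithm:
  428 = 13*31 + 25, so a_0 = 13.
  31 = 1*25 + 6, so a_1 = 1.
  25 = 4*6 + 1, so a_2 = 4.
  6 = 6*1 + 0, so a_3 = 6.
so x = [13; 1, 4, 6].
Convergents (p_i = a_i*p_{i-1} + p_{i-2}, q_i = a_i*q_{i-1} + q_{i-2} with p_{-2}=0, p_{-1}=1, q_{-2}=1, q_{-1}=0), until the denominator exceeds 10:
  i=0: a_0=13, p_0 = 13*1 + 0 = 13, q_0 = 13*0 + 1 = 1.
  i=1: a_1=1, p_1 = 1*13 + 1 = 14, q_1 = 1*1 + 0 = 1.
  i=2: a_2=4, p_2 = 4*14 + 13 = 69, q_2 = 4*1 + 1 = 5.
  i=3: a_3=6, p_3 = 6*69 + 14 = 428, q_3 = 6*5 + 1 = 31.
q_3 = 31 > 10, so the last convergent with denominator <= 10 is p_2/q_2 = 69/5.
The closest fraction with denominator <= 10 is either p_2/q_2 or the intermediate fraction (k*p_2 + p_1)/(k*q_2 + q_1) with the largest k >= 1 whose denominator stays <= 10; these approach x as k grows, and every other convergent or intermediate fraction in range is farther away.
Largest k: floor((10 - q_1)/q_2) = floor((10 - 1)/5) = 1.
That gives (1*69 + 14)/(1*5 + 1) = 83/6.
Compare the errors: |x - 69/5| = |428*5 - 69*31|/(31*5) = 1/155, and |x - 83/6| = |428*6 - 83*31|/(31*6) = 5/186.
Cross-multiplying, 1*186 = 186 < 775 = 5*155, so 1/155 is smaller: the convergent 69/5 is closer to x than 83/6.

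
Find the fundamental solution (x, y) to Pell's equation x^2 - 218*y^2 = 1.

First expand sqrt(218) as a continued fraction. With x_i = (sqrt(218) + m_i)/d_i and (m_0, d_0) = (0, 1): a_0 = floor(sqrt(218)) = 14, since 14^2 = 196 <= 218 < 225 = 15^2.
Iterate m_{i+1} = d_i*a_i - m_i, d_{i+1} = (218 - m_{i+1}^2)/d_i, a_{i+1} = floor((a_0 + m_{i+1})/d_{i+1}):
  m_1 = 1*14 - 0 = 14, d_1 = (218 - 14^2)/1 = 22/1 = 22, a_1 = floor((14 + 14)/22) = 1.
  m_2 = 22*1 - 14 = 8, d_2 = (218 - 8^2)/22 = 154/22 = 7, a_2 = floor((14 + 8)/7) = 3.
  m_3 = 7*3 - 8 = 13, d_3 = (218 - 13^2)/7 = 49/7 = 7, a_3 = floor((14 + 13)/7) = 3.
  m_4 = 7*3 - 13 = 8, d_4 = (218 - 8^2)/7 = 154/7 = 22, a_4 = floor((14 + 8)/22) = 1.
  m_5 = 22*1 - 8 = 14, d_5 = (218 - 14^2)/22 = 22/22 = 1, a_5 = floor((14 + 14)/1) = 28.
  m_6 = 1*28 - 14 = 14, d_6 = (218 - 14^2)/1 = 22/1 = 22: (m_6, d_6) = (m_1, d_1) = (14, 22), so from here the quotients repeat a_1, ..., a_5; the period length is 5.
So sqrt(218) = [14; (1, 3, 3, 1, 28)] with period length k = 5.
k is odd, so (p_{k-1}, q_{k-1}) only solves x^2 - 218y^2 = -1 and the fundamental solution of x^2 - 218y^2 = 1 is (p_{2k-1}, q_{2k-1}) = (p_9, q_9); compute convergents through index 9, running through the period twice.
Convergents (p_i = a_i*p_{i-1} + p_{i-2}, q_i = a_i*q_{i-1} + q_{i-2} with p_{-2}=0, p_{-1}=1, q_{-2}=1, q_{-1}=0):
  i=0: a_0=14, p_0 = 14*1 + 0 = 14, q_0 = 14*0 + 1 = 1.
  i=1: a_1=1, p_1 = 1*14 + 1 = 15, q_1 = 1*1 + 0 = 1.
  i=2: a_2=3, p_2 = 3*15 + 14 = 59, q_2 = 3*1 + 1 = 4.
  i=3: a_3=3, p_3 = 3*59 + 15 = 192, q_3 = 3*4 + 1 = 13.
  i=4: a_4=1, p_4 = 1*192 + 59 = 251, q_4 = 1*13 + 4 = 17.
  i=5: a_5=28, p_5 = 28*251 + 192 = 7220, q_5 = 28*17 + 13 = 489.
  i=6: a_6=1, p_6 = 1*7220 + 251 = 7471, q_6 = 1*489 + 17 = 506.
  i=7: a_7=3, p_7 = 3*7471 + 7220 = 29633, q_7 = 3*506 + 489 = 2007.
  i=8: a_8=3, p_8 = 3*29633 + 7471 = 96370, q_8 = 3*2007 + 506 = 6527.
  i=9: a_9=1, p_9 = 1*96370 + 29633 = 126003, q_9 = 1*6527 + 2007 = 8534.
Indeed p_4^2 - 218*q_4^2 = 63001 - 63002 = -1, not +1.
Check: 126003^2 - 218*8534^2 = 15876756009 - 15876756008 = 1, so (x, y) = (126003, 8534) solves the equation, and by the theorem it is the least positive solution.

(x, y) = (126003, 8534)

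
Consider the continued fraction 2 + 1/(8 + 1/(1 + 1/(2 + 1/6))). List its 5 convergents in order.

Using the convergent recurrence p_i = a_i*p_{i-1} + p_{i-2}, q_i = a_i*q_{i-1} + q_{i-2} with p_{-2}=0, p_{-1}=1, q_{-2}=1, q_{-1}=0:
  i=0: a_0=2, p_0 = 2*1 + 0 = 2, q_0 = 2*0 + 1 = 1.
  i=1: a_1=8, p_1 = 8*2 + 1 = 17, q_1 = 8*1 + 0 = 8.
  i=2: a_2=1, p_2 = 1*17 + 2 = 19, q_2 = 1*8 + 1 = 9.
  i=3: a_3=2, p_3 = 2*19 + 17 = 55, q_3 = 2*9 + 8 = 26.
  i=4: a_4=6, p_4 = 6*55 + 19 = 349, q_4 = 6*26 + 9 = 165.

2/1, 17/8, 19/9, 55/26, 349/165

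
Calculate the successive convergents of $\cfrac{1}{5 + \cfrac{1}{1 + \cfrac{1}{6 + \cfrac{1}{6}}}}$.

Using the convergent recurrence p_i = a_i*p_{i-1} + p_{i-2}, q_i = a_i*q_{i-1} + q_{i-2} with p_{-2}=0, p_{-1}=1, q_{-2}=1, q_{-1}=0:
  i=0: a_0=0, p_0 = 0*1 + 0 = 0, q_0 = 0*0 + 1 = 1.
  i=1: a_1=5, p_1 = 5*0 + 1 = 1, q_1 = 5*1 + 0 = 5.
  i=2: a_2=1, p_2 = 1*1 + 0 = 1, q_2 = 1*5 + 1 = 6.
  i=3: a_3=6, p_3 = 6*1 + 1 = 7, q_3 = 6*6 + 5 = 41.
  i=4: a_4=6, p_4 = 6*7 + 1 = 43, q_4 = 6*41 + 6 = 252.

0/1, 1/5, 1/6, 7/41, 43/252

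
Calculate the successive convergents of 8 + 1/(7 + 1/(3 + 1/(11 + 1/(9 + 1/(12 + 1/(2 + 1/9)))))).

8/1, 57/7, 179/22, 2026/249, 18413/2263, 222982/27405, 464377/57073, 4402375/541062

Using the convergent recurrence p_i = a_i*p_{i-1} + p_{i-2}, q_i = a_i*q_{i-1} + q_{i-2} with p_{-2}=0, p_{-1}=1, q_{-2}=1, q_{-1}=0:
  i=0: a_0=8, p_0 = 8*1 + 0 = 8, q_0 = 8*0 + 1 = 1.
  i=1: a_1=7, p_1 = 7*8 + 1 = 57, q_1 = 7*1 + 0 = 7.
  i=2: a_2=3, p_2 = 3*57 + 8 = 179, q_2 = 3*7 + 1 = 22.
  i=3: a_3=11, p_3 = 11*179 + 57 = 2026, q_3 = 11*22 + 7 = 249.
  i=4: a_4=9, p_4 = 9*2026 + 179 = 18413, q_4 = 9*249 + 22 = 2263.
  i=5: a_5=12, p_5 = 12*18413 + 2026 = 222982, q_5 = 12*2263 + 249 = 27405.
  i=6: a_6=2, p_6 = 2*222982 + 18413 = 464377, q_6 = 2*27405 + 2263 = 57073.
  i=7: a_7=9, p_7 = 9*464377 + 222982 = 4402375, q_7 = 9*57073 + 27405 = 541062.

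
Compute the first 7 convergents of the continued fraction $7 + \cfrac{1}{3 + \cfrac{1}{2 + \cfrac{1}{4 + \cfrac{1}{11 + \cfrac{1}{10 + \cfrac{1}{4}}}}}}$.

7/1, 22/3, 51/7, 226/31, 2537/348, 25596/3511, 104921/14392

Using the convergent recurrence p_i = a_i*p_{i-1} + p_{i-2}, q_i = a_i*q_{i-1} + q_{i-2} with p_{-2}=0, p_{-1}=1, q_{-2}=1, q_{-1}=0:
  i=0: a_0=7, p_0 = 7*1 + 0 = 7, q_0 = 7*0 + 1 = 1.
  i=1: a_1=3, p_1 = 3*7 + 1 = 22, q_1 = 3*1 + 0 = 3.
  i=2: a_2=2, p_2 = 2*22 + 7 = 51, q_2 = 2*3 + 1 = 7.
  i=3: a_3=4, p_3 = 4*51 + 22 = 226, q_3 = 4*7 + 3 = 31.
  i=4: a_4=11, p_4 = 11*226 + 51 = 2537, q_4 = 11*31 + 7 = 348.
  i=5: a_5=10, p_5 = 10*2537 + 226 = 25596, q_5 = 10*348 + 31 = 3511.
  i=6: a_6=4, p_6 = 4*25596 + 2537 = 104921, q_6 = 4*3511 + 348 = 14392.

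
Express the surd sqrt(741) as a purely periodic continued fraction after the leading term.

[27; (4, 1, 1, 13, 18, 13, 1, 1, 4, 54)]

Write x_i = (sqrt(741) + m_i)/d_i with (m_0, d_0) = (0, 1). a_0 = floor(sqrt(741)) = 27, since 27^2 = 729 <= 741 < 784 = 28^2.
Iterate m_{i+1} = d_i*a_i - m_i, d_{i+1} = (741 - m_{i+1}^2)/d_i, a_{i+1} = floor((a_0 + m_{i+1})/d_{i+1}):
  m_1 = 1*27 - 0 = 27, d_1 = (741 - 27^2)/1 = 12/1 = 12, a_1 = floor((27 + 27)/12) = 4.
  m_2 = 12*4 - 27 = 21, d_2 = (741 - 21^2)/12 = 300/12 = 25, a_2 = floor((27 + 21)/25) = 1.
  m_3 = 25*1 - 21 = 4, d_3 = (741 - 4^2)/25 = 725/25 = 29, a_3 = floor((27 + 4)/29) = 1.
  m_4 = 29*1 - 4 = 25, d_4 = (741 - 25^2)/29 = 116/29 = 4, a_4 = floor((27 + 25)/4) = 13.
  m_5 = 4*13 - 25 = 27, d_5 = (741 - 27^2)/4 = 12/4 = 3, a_5 = floor((27 + 27)/3) = 18.
  m_6 = 3*18 - 27 = 27, d_6 = (741 - 27^2)/3 = 12/3 = 4, a_6 = floor((27 + 27)/4) = 13.
  m_7 = 4*13 - 27 = 25, d_7 = (741 - 25^2)/4 = 116/4 = 29, a_7 = floor((27 + 25)/29) = 1.
  m_8 = 29*1 - 25 = 4, d_8 = (741 - 4^2)/29 = 725/29 = 25, a_8 = floor((27 + 4)/25) = 1.
  m_9 = 25*1 - 4 = 21, d_9 = (741 - 21^2)/25 = 300/25 = 12, a_9 = floor((27 + 21)/12) = 4.
  m_10 = 12*4 - 21 = 27, d_10 = (741 - 27^2)/12 = 12/12 = 1, a_10 = floor((27 + 27)/1) = 54.
  m_11 = 1*54 - 27 = 27, d_11 = (741 - 27^2)/1 = 12/1 = 12: (m_11, d_11) = (m_1, d_1) = (27, 12), so from here the quotients repeat a_1, ..., a_10; the period length is 10.
Hence the expansion of sqrt(741) is a_0 = 27 followed by the repeating block 4, 1, 1, 13, 18, 13, 1, 1, 4, 54 (period 10).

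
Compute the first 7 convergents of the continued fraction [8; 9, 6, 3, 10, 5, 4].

8/1, 73/9, 446/55, 1411/174, 14556/1795, 74191/9149, 311320/38391

Using the convergent recurrence p_i = a_i*p_{i-1} + p_{i-2}, q_i = a_i*q_{i-1} + q_{i-2} with p_{-2}=0, p_{-1}=1, q_{-2}=1, q_{-1}=0:
  i=0: a_0=8, p_0 = 8*1 + 0 = 8, q_0 = 8*0 + 1 = 1.
  i=1: a_1=9, p_1 = 9*8 + 1 = 73, q_1 = 9*1 + 0 = 9.
  i=2: a_2=6, p_2 = 6*73 + 8 = 446, q_2 = 6*9 + 1 = 55.
  i=3: a_3=3, p_3 = 3*446 + 73 = 1411, q_3 = 3*55 + 9 = 174.
  i=4: a_4=10, p_4 = 10*1411 + 446 = 14556, q_4 = 10*174 + 55 = 1795.
  i=5: a_5=5, p_5 = 5*14556 + 1411 = 74191, q_5 = 5*1795 + 174 = 9149.
  i=6: a_6=4, p_6 = 4*74191 + 14556 = 311320, q_6 = 4*9149 + 1795 = 38391.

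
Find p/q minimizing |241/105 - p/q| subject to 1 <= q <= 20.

39/17

Expand x = 241/105 as a continued fraction with the Euclidean algorithm:
  241 = 2*105 + 31, so a_0 = 2.
  105 = 3*31 + 12, so a_1 = 3.
  31 = 2*12 + 7, so a_2 = 2.
  12 = 1*7 + 5, so a_3 = 1.
  7 = 1*5 + 2, so a_4 = 1.
  5 = 2*2 + 1, so a_5 = 2.
  2 = 2*1 + 0, so a_6 = 2.
so x = [2; 3, 2, 1, 1, 2, 2].
Convergents (p_i = a_i*p_{i-1} + p_{i-2}, q_i = a_i*q_{i-1} + q_{i-2} with p_{-2}=0, p_{-1}=1, q_{-2}=1, q_{-1}=0), until the denominator exceeds 20:
  i=0: a_0=2, p_0 = 2*1 + 0 = 2, q_0 = 2*0 + 1 = 1.
  i=1: a_1=3, p_1 = 3*2 + 1 = 7, q_1 = 3*1 + 0 = 3.
  i=2: a_2=2, p_2 = 2*7 + 2 = 16, q_2 = 2*3 + 1 = 7.
  i=3: a_3=1, p_3 = 1*16 + 7 = 23, q_3 = 1*7 + 3 = 10.
  i=4: a_4=1, p_4 = 1*23 + 16 = 39, q_4 = 1*10 + 7 = 17.
  i=5: a_5=2, p_5 = 2*39 + 23 = 101, q_5 = 2*17 + 10 = 44.
q_5 = 44 > 20, so the last convergent with denominator <= 20 is p_4/q_4 = 39/17.
The closest fraction with denominator <= 20 is either p_4/q_4 or the intermediate fraction (k*p_4 + p_3)/(k*q_4 + q_3) with the largest k >= 1 whose denominator stays <= 20; these approach x as k grows, and every other convergent or intermediate fraction in range is farther away.
Largest k: floor((20 - q_3)/q_4) = floor((20 - 10)/17) = 0.
Since k = 0, no intermediate fraction beyond p_4/q_4 has denominator <= 20, so the convergent 39/17 is the closest (its error is |241*17 - 39*105|/(105*17) = 2/1785).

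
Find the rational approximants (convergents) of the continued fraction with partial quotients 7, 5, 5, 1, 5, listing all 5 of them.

7/1, 36/5, 187/26, 223/31, 1302/181

Using the convergent recurrence p_i = a_i*p_{i-1} + p_{i-2}, q_i = a_i*q_{i-1} + q_{i-2} with p_{-2}=0, p_{-1}=1, q_{-2}=1, q_{-1}=0:
  i=0: a_0=7, p_0 = 7*1 + 0 = 7, q_0 = 7*0 + 1 = 1.
  i=1: a_1=5, p_1 = 5*7 + 1 = 36, q_1 = 5*1 + 0 = 5.
  i=2: a_2=5, p_2 = 5*36 + 7 = 187, q_2 = 5*5 + 1 = 26.
  i=3: a_3=1, p_3 = 1*187 + 36 = 223, q_3 = 1*26 + 5 = 31.
  i=4: a_4=5, p_4 = 5*223 + 187 = 1302, q_4 = 5*31 + 26 = 181.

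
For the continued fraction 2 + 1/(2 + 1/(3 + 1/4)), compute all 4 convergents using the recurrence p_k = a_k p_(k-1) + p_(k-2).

2/1, 5/2, 17/7, 73/30

Using the convergent recurrence p_i = a_i*p_{i-1} + p_{i-2}, q_i = a_i*q_{i-1} + q_{i-2} with p_{-2}=0, p_{-1}=1, q_{-2}=1, q_{-1}=0:
  i=0: a_0=2, p_0 = 2*1 + 0 = 2, q_0 = 2*0 + 1 = 1.
  i=1: a_1=2, p_1 = 2*2 + 1 = 5, q_1 = 2*1 + 0 = 2.
  i=2: a_2=3, p_2 = 3*5 + 2 = 17, q_2 = 3*2 + 1 = 7.
  i=3: a_3=4, p_3 = 4*17 + 5 = 73, q_3 = 4*7 + 2 = 30.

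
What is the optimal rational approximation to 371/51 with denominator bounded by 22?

Expand x = 371/51 as a continued fraction with the Euclidean algorithm:
  371 = 7*51 + 14, so a_0 = 7.
  51 = 3*14 + 9, so a_1 = 3.
  14 = 1*9 + 5, so a_2 = 1.
  9 = 1*5 + 4, so a_3 = 1.
  5 = 1*4 + 1, so a_4 = 1.
  4 = 4*1 + 0, so a_5 = 4.
so x = [7; 3, 1, 1, 1, 4].
Convergents (p_i = a_i*p_{i-1} + p_{i-2}, q_i = a_i*q_{i-1} + q_{i-2} with p_{-2}=0, p_{-1}=1, q_{-2}=1, q_{-1}=0), until the denominator exceeds 22:
  i=0: a_0=7, p_0 = 7*1 + 0 = 7, q_0 = 7*0 + 1 = 1.
  i=1: a_1=3, p_1 = 3*7 + 1 = 22, q_1 = 3*1 + 0 = 3.
  i=2: a_2=1, p_2 = 1*22 + 7 = 29, q_2 = 1*3 + 1 = 4.
  i=3: a_3=1, p_3 = 1*29 + 22 = 51, q_3 = 1*4 + 3 = 7.
  i=4: a_4=1, p_4 = 1*51 + 29 = 80, q_4 = 1*7 + 4 = 11.
  i=5: a_5=4, p_5 = 4*80 + 51 = 371, q_5 = 4*11 + 7 = 51.
q_5 = 51 > 22, so the last convergent with denominator <= 22 is p_4/q_4 = 80/11.
The closest fraction with denominator <= 22 is either p_4/q_4 or the intermediate fraction (k*p_4 + p_3)/(k*q_4 + q_3) with the largest k >= 1 whose denominator stays <= 22; these approach x as k grows, and every other convergent or intermediate fraction in range is farther away.
Largest k: floor((22 - q_3)/q_4) = floor((22 - 7)/11) = 1.
That gives (1*80 + 51)/(1*11 + 7) = 131/18.
Compare the errors: |x - 80/11| = |371*11 - 80*51|/(51*11) = 1/561, and |x - 131/18| = |371*18 - 131*51|/(51*18) = 3/918.
Cross-multiplying, 1*918 = 918 < 1683 = 3*561, so 1/561 is smaller: the convergent 80/11 is closer to x than 131/18.

80/11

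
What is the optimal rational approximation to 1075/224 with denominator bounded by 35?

24/5

Expand x = 1075/224 as a continued fraction with the Euclidean algorithm:
  1075 = 4*224 + 179, so a_0 = 4.
  224 = 1*179 + 45, so a_1 = 1.
  179 = 3*45 + 44, so a_2 = 3.
  45 = 1*44 + 1, so a_3 = 1.
  44 = 44*1 + 0, so a_4 = 44.
so x = [4; 1, 3, 1, 44].
Convergents (p_i = a_i*p_{i-1} + p_{i-2}, q_i = a_i*q_{i-1} + q_{i-2} with p_{-2}=0, p_{-1}=1, q_{-2}=1, q_{-1}=0), until the denominator exceeds 35:
  i=0: a_0=4, p_0 = 4*1 + 0 = 4, q_0 = 4*0 + 1 = 1.
  i=1: a_1=1, p_1 = 1*4 + 1 = 5, q_1 = 1*1 + 0 = 1.
  i=2: a_2=3, p_2 = 3*5 + 4 = 19, q_2 = 3*1 + 1 = 4.
  i=3: a_3=1, p_3 = 1*19 + 5 = 24, q_3 = 1*4 + 1 = 5.
  i=4: a_4=44, p_4 = 44*24 + 19 = 1075, q_4 = 44*5 + 4 = 224.
q_4 = 224 > 35, so the last convergent with denominator <= 35 is p_3/q_3 = 24/5.
The closest fraction with denominator <= 35 is either p_3/q_3 or the intermediate fraction (k*p_3 + p_2)/(k*q_3 + q_2) with the largest k >= 1 whose denominator stays <= 35; these approach x as k grows, and every other convergent or intermediate fraction in range is farther away.
Largest k: floor((35 - q_2)/q_3) = floor((35 - 4)/5) = 6.
That gives (6*24 + 19)/(6*5 + 4) = 163/34.
Compare the errors: |x - 24/5| = |1075*5 - 24*224|/(224*5) = 1/1120, and |x - 163/34| = |1075*34 - 163*224|/(224*34) = 38/7616.
Cross-multiplying, 1*7616 = 7616 < 42560 = 38*1120, so 1/1120 is smaller: the convergent 24/5 is closer to x than 163/34.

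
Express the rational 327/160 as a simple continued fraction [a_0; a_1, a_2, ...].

Run the Euclidean algorithm on 327 and 160; the successive quotients are the partial quotients a_0, a_1, ... (each step inverts the fractional part left over by the previous one):
  327 = 2*160 + 7, so a_0 = 2.
  160 = 22*7 + 6, so a_1 = 22.
  7 = 1*6 + 1, so a_2 = 1.
  6 = 6*1 + 0, so a_3 = 6.
The remainder reaches 0 after 4 divisions, so the expansion has 4 partial quotients, read off in order.

[2; 22, 1, 6]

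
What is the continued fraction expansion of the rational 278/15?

Run the Euclidean algorithm on 278 and 15; the successive quotients are the partial quotients a_0, a_1, ... (each step inverts the fractional part left over by the previous one):
  278 = 18*15 + 8, so a_0 = 18.
  15 = 1*8 + 7, so a_1 = 1.
  8 = 1*7 + 1, so a_2 = 1.
  7 = 7*1 + 0, so a_3 = 7.
The remainder reaches 0 after 4 divisions, so the expansion has 4 partial quotients, read off in order.

[18; 1, 1, 7]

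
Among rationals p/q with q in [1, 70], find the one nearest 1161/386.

Expand x = 1161/386 as a continued fraction with the Euclidean algorithm:
  1161 = 3*386 + 3, so a_0 = 3.
  386 = 128*3 + 2, so a_1 = 128.
  3 = 1*2 + 1, so a_2 = 1.
  2 = 2*1 + 0, so a_3 = 2.
so x = [3; 128, 1, 2].
Convergents (p_i = a_i*p_{i-1} + p_{i-2}, q_i = a_i*q_{i-1} + q_{i-2} with p_{-2}=0, p_{-1}=1, q_{-2}=1, q_{-1}=0), until the denominator exceeds 70:
  i=0: a_0=3, p_0 = 3*1 + 0 = 3, q_0 = 3*0 + 1 = 1.
  i=1: a_1=128, p_1 = 128*3 + 1 = 385, q_1 = 128*1 + 0 = 128.
q_1 = 128 > 70, so the last convergent with denominator <= 70 is p_0/q_0 = 3/1.
The closest fraction with denominator <= 70 is either p_0/q_0 or the intermediate fraction (k*p_0 + p_{-1})/(k*q_0 + q_{-1}) with the largest k >= 1 whose denominator stays <= 70; these approach x as k grows, and every other convergent or intermediate fraction in range is farther away.
Largest k: floor((70 - q_{-1})/q_0) = floor((70 - 0)/1) = 70 (using the seeds p_{-1} = 1, q_{-1} = 0).
That gives (70*3 + 1)/(70*1 + 0) = 211/70.
Compare the errors: |x - 3/1| = |1161*1 - 3*386|/(386*1) = 3/386, and |x - 211/70| = |1161*70 - 211*386|/(386*70) = 176/27020.
Cross-multiplying, 176*386 = 67936 < 81060 = 3*27020, so 176/27020 is smaller: the intermediate fraction 211/70 is closer to x than 3/1.

211/70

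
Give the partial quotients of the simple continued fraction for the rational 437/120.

Run the Euclidean algorithm on 437 and 120; the successive quotients are the partial quotients a_0, a_1, ... (each step inverts the fractional part left over by the previous one):
  437 = 3*120 + 77, so a_0 = 3.
  120 = 1*77 + 43, so a_1 = 1.
  77 = 1*43 + 34, so a_2 = 1.
  43 = 1*34 + 9, so a_3 = 1.
  34 = 3*9 + 7, so a_4 = 3.
  9 = 1*7 + 2, so a_5 = 1.
  7 = 3*2 + 1, so a_6 = 3.
  2 = 2*1 + 0, so a_7 = 2.
The remainder reaches 0 after 8 divisions, so the expansion has 8 partial quotients, read off in order.

[3; 1, 1, 1, 3, 1, 3, 2]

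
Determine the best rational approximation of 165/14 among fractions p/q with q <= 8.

59/5

Expand x = 165/14 as a continued fraction with the Euclidean algorithm:
  165 = 11*14 + 11, so a_0 = 11.
  14 = 1*11 + 3, so a_1 = 1.
  11 = 3*3 + 2, so a_2 = 3.
  3 = 1*2 + 1, so a_3 = 1.
  2 = 2*1 + 0, so a_4 = 2.
so x = [11; 1, 3, 1, 2].
Convergents (p_i = a_i*p_{i-1} + p_{i-2}, q_i = a_i*q_{i-1} + q_{i-2} with p_{-2}=0, p_{-1}=1, q_{-2}=1, q_{-1}=0), until the denominator exceeds 8:
  i=0: a_0=11, p_0 = 11*1 + 0 = 11, q_0 = 11*0 + 1 = 1.
  i=1: a_1=1, p_1 = 1*11 + 1 = 12, q_1 = 1*1 + 0 = 1.
  i=2: a_2=3, p_2 = 3*12 + 11 = 47, q_2 = 3*1 + 1 = 4.
  i=3: a_3=1, p_3 = 1*47 + 12 = 59, q_3 = 1*4 + 1 = 5.
  i=4: a_4=2, p_4 = 2*59 + 47 = 165, q_4 = 2*5 + 4 = 14.
q_4 = 14 > 8, so the last convergent with denominator <= 8 is p_3/q_3 = 59/5.
The closest fraction with denominator <= 8 is either p_3/q_3 or the intermediate fraction (k*p_3 + p_2)/(k*q_3 + q_2) with the largest k >= 1 whose denominator stays <= 8; these approach x as k grows, and every other convergent or intermediate fraction in range is farther away.
Largest k: floor((8 - q_2)/q_3) = floor((8 - 4)/5) = 0.
Since k = 0, no intermediate fraction beyond p_3/q_3 has denominator <= 8, so the convergent 59/5 is the closest (its error is |165*5 - 59*14|/(14*5) = 1/70).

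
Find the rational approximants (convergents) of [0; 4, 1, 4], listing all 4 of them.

0/1, 1/4, 1/5, 5/24

Using the convergent recurrence p_i = a_i*p_{i-1} + p_{i-2}, q_i = a_i*q_{i-1} + q_{i-2} with p_{-2}=0, p_{-1}=1, q_{-2}=1, q_{-1}=0:
  i=0: a_0=0, p_0 = 0*1 + 0 = 0, q_0 = 0*0 + 1 = 1.
  i=1: a_1=4, p_1 = 4*0 + 1 = 1, q_1 = 4*1 + 0 = 4.
  i=2: a_2=1, p_2 = 1*1 + 0 = 1, q_2 = 1*4 + 1 = 5.
  i=3: a_3=4, p_3 = 4*1 + 1 = 5, q_3 = 4*5 + 4 = 24.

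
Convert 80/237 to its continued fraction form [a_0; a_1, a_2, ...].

[0; 2, 1, 25, 1, 2]

Run the Euclidean algorithm on 80 and 237; the successive quotients are the partial quotients a_0, a_1, ... (each step inverts the fractional part left over by the previous one):
  80 = 0*237 + 80, so a_0 = 0.
  237 = 2*80 + 77, so a_1 = 2.
  80 = 1*77 + 3, so a_2 = 1.
  77 = 25*3 + 2, so a_3 = 25.
  3 = 1*2 + 1, so a_4 = 1.
  2 = 2*1 + 0, so a_5 = 2.
The remainder reaches 0 after 6 divisions, so the expansion has 6 partial quotients, read off in order.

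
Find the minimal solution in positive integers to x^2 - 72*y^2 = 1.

First expand sqrt(72) as a continued fraction. With x_i = (sqrt(72) + m_i)/d_i and (m_0, d_0) = (0, 1): a_0 = floor(sqrt(72)) = 8, since 8^2 = 64 <= 72 < 81 = 9^2.
Iterate m_{i+1} = d_i*a_i - m_i, d_{i+1} = (72 - m_{i+1}^2)/d_i, a_{i+1} = floor((a_0 + m_{i+1})/d_{i+1}):
  m_1 = 1*8 - 0 = 8, d_1 = (72 - 8^2)/1 = 8/1 = 8, a_1 = floor((8 + 8)/8) = 2.
  m_2 = 8*2 - 8 = 8, d_2 = (72 - 8^2)/8 = 8/8 = 1, a_2 = floor((8 + 8)/1) = 16.
  m_3 = 1*16 - 8 = 8, d_3 = (72 - 8^2)/1 = 8/1 = 8: (m_3, d_3) = (m_1, d_1) = (8, 8), so from here the quotients repeat a_1, a_2; the period length is 2.
So sqrt(72) = [8; (2, 16)] with period length k = 2.
k is even, so the fundamental solution of x^2 - 72y^2 = 1 is (p_{k-1}, q_{k-1}) = (p_1, q_1); compute convergents through index 1.
Convergents (p_i = a_i*p_{i-1} + p_{i-2}, q_i = a_i*q_{i-1} + q_{i-2} with p_{-2}=0, p_{-1}=1, q_{-2}=1, q_{-1}=0):
  i=0: a_0=8, p_0 = 8*1 + 0 = 8, q_0 = 8*0 + 1 = 1.
  i=1: a_1=2, p_1 = 2*8 + 1 = 17, q_1 = 2*1 + 0 = 2.
Check: 17^2 - 72*2^2 = 289 - 288 = 1, so (x, y) = (17, 2) solves the equation, and by the theorem it is the least positive solution.

(x, y) = (17, 2)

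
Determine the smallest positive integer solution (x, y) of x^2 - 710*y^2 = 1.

First expand sqrt(710) as a continued fraction. With x_i = (sqrt(710) + m_i)/d_i and (m_0, d_0) = (0, 1): a_0 = floor(sqrt(710)) = 26, since 26^2 = 676 <= 710 < 729 = 27^2.
Iterate m_{i+1} = d_i*a_i - m_i, d_{i+1} = (710 - m_{i+1}^2)/d_i, a_{i+1} = floor((a_0 + m_{i+1})/d_{i+1}):
  m_1 = 1*26 - 0 = 26, d_1 = (710 - 26^2)/1 = 34/1 = 34, a_1 = floor((26 + 26)/34) = 1.
  m_2 = 34*1 - 26 = 8, d_2 = (710 - 8^2)/34 = 646/34 = 19, a_2 = floor((26 + 8)/19) = 1.
  m_3 = 19*1 - 8 = 11, d_3 = (710 - 11^2)/19 = 589/19 = 31, a_3 = floor((26 + 11)/31) = 1.
  m_4 = 31*1 - 11 = 20, d_4 = (710 - 20^2)/31 = 310/31 = 10, a_4 = floor((26 + 20)/10) = 4.
  m_5 = 10*4 - 20 = 20, d_5 = (710 - 20^2)/10 = 310/10 = 31, a_5 = floor((26 + 20)/31) = 1.
  m_6 = 31*1 - 20 = 11, d_6 = (710 - 11^2)/31 = 589/31 = 19, a_6 = floor((26 + 11)/19) = 1.
  m_7 = 19*1 - 11 = 8, d_7 = (710 - 8^2)/19 = 646/19 = 34, a_7 = floor((26 + 8)/34) = 1.
  m_8 = 34*1 - 8 = 26, d_8 = (710 - 26^2)/34 = 34/34 = 1, a_8 = floor((26 + 26)/1) = 52.
  m_9 = 1*52 - 26 = 26, d_9 = (710 - 26^2)/1 = 34/1 = 34: (m_9, d_9) = (m_1, d_1) = (26, 34), so from here the quotients repeat a_1, ..., a_8; the period length is 8.
So sqrt(710) = [26; (1, 1, 1, 4, 1, 1, 1, 52)] with period length k = 8.
k is even, so the fundamental solution of x^2 - 710y^2 = 1 is (p_{k-1}, q_{k-1}) = (p_7, q_7); compute convergents through index 7.
Convergents (p_i = a_i*p_{i-1} + p_{i-2}, q_i = a_i*q_{i-1} + q_{i-2} with p_{-2}=0, p_{-1}=1, q_{-2}=1, q_{-1}=0):
  i=0: a_0=26, p_0 = 26*1 + 0 = 26, q_0 = 26*0 + 1 = 1.
  i=1: a_1=1, p_1 = 1*26 + 1 = 27, q_1 = 1*1 + 0 = 1.
  i=2: a_2=1, p_2 = 1*27 + 26 = 53, q_2 = 1*1 + 1 = 2.
  i=3: a_3=1, p_3 = 1*53 + 27 = 80, q_3 = 1*2 + 1 = 3.
  i=4: a_4=4, p_4 = 4*80 + 53 = 373, q_4 = 4*3 + 2 = 14.
  i=5: a_5=1, p_5 = 1*373 + 80 = 453, q_5 = 1*14 + 3 = 17.
  i=6: a_6=1, p_6 = 1*453 + 373 = 826, q_6 = 1*17 + 14 = 31.
  i=7: a_7=1, p_7 = 1*826 + 453 = 1279, q_7 = 1*31 + 17 = 48.
Check: 1279^2 - 710*48^2 = 1635841 - 1635840 = 1, so (x, y) = (1279, 48) solves the equation, and by the theorem it is the least positive solution.

(x, y) = (1279, 48)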